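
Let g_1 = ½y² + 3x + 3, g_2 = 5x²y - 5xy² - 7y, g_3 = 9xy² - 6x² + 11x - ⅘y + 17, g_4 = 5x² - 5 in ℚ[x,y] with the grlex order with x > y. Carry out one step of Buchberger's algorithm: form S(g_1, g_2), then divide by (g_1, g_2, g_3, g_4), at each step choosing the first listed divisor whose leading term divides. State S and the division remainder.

lcm(LM(g_1), LM(g_2)) = x²y².
S = (lcm/LT(g_1))·g_1 − (lcm/LT(g_2))·g_2 = xy³ + 6x³ + 6x² + 7/5y².
Reduce S modulo (g_1, g_2, g_3, g_4) in that order:
  leading term xy³: subtract (2xy)·g_1 from xy³ + 6x³ + 6x² + 7/5y² → 6x³ - 6x²y + 6x² - 6xy + 7/5y²
  leading term x³: subtract (6/5x)·g_4 from 6x³ - 6x²y + 6x² - 6xy + 7/5y² → -6x²y + 6x² - 6xy + 7/5y² + 6x
  leading term x²y: subtract (-6/5)·g_2 from -6x²y + 6x² - 6xy + 7/5y² + 6x → -6xy² + 6x² - 6xy + 7/5y² + 6x - 42/5y
  leading term xy²: subtract (-12x)·g_1 from -6xy² + 6x² - 6xy + 7/5y² + 6x - 42/5y → 42x² - 6xy + 7/5y² + 42x - 42/5y
  leading term x²: subtract (42/5)·g_4 from 42x² - 6xy + 7/5y² + 42x - 42/5y → -6xy + 7/5y² + 42x - 42/5y + 42
  leading term xy: no divisor's leading term divides it; move -6xy to the remainder.
  leading term y²: subtract (14/5)·g_1 from 7/5y² + 42x - 42/5y + 42 → 168/5x - 42/5y + 168/5
  leading term x: no divisor's leading term divides it; move 168/5x to the remainder.
  leading term y: no divisor's leading term divides it; move -42/5y to the remainder.
  leading term 1: no divisor's leading term divides it; move 168/5 to the remainder.
The remainder -6xy + 168/5x - 42/5y + 168/5 is nonzero, so it would be added as the next basis element.

S(g_1, g_2) = xy³ + 6x³ + 6x² + 7/5y²; remainder on division = -6xy + 168/5x - 42/5y + 168/5.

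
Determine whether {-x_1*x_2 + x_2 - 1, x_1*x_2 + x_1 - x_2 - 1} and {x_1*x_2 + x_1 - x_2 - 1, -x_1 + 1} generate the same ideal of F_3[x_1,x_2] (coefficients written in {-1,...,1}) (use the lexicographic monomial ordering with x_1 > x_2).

No, the ideals differ.

Equality of ideals is decidable: compute both reduced Gröbner bases (unique for the ordering) and check whether they agree.
Buchberger on the first generating set:
f_1 = -x_1*x_2 + x_2 - 1, LT = x_1*x_2.
f_2 = x_1*x_2 + x_1 - x_2 - 1, LT = x_1*x_2.

S(f_1,f_2): lcm = x_1*x_2. S = -x_1 - 1.
  leading term x_1: no divisor's leading term divides it; move -x_1 to the remainder.
  leading term 1: no divisor's leading term divides it; move -1 to the remainder.
  remainder -x_1 - 1 ≠ 0; add g_3 = -x_1 - 1 to the basis.

S(f_1,g_3): lcm = x_1*x_2. S = x_2 + 1.
  leading term x_2: no divisor's leading term divides it; move x_2 to the remainder.
  leading term 1: no divisor's leading term divides it; move 1 to the remainder.
  remainder x_2 + 1 ≠ 0; add g_4 = x_2 + 1 to the basis.

S(f_2,g_3): lcm = x_1*x_2. S = x_1 + x_2 - 1.
  leading term x_1: subtract (-1)·g_3 from x_1 + x_2 - 1 → x_2 + 1
  leading term x_2: subtract (1)·g_4 from x_2 + 1 → 0
  remainder 0.

S(f_1,g_4): lcm = x_1*x_2. S = -x_1 - x_2 + 1.
  leading term x_1: subtract (1)·g_3 from -x_1 - x_2 + 1 → -x_2 - 1
  leading term x_2: subtract (-1)·g_4 from -x_2 - 1 → 0
  remainder 0.

S(f_2,g_4): lcm = x_1*x_2. S = -x_2 - 1.
  leading term x_2: subtract (-1)·g_4 from -x_2 - 1 → 0
  remainder 0.

S(g_3,g_4): leading monomials are coprime, so the S-polynomial reduces to 0 (Buchberger's first criterion).
Every S-polynomial of the final basis reduces to 0, so we have a Gröbner basis.
Inter-reduce: drop elements whose leading term is divisible by another's, tail-reduce, and make monic.
Reduced Gröbner basis: {x_1 + 1, x_2 + 1}.

Buchberger on the second generating set:
h_1 = x_1*x_2 + x_1 - x_2 - 1, LT = x_1*x_2.
h_2 = -x_1 + 1, LT = x_1.

S(h_1,h_2): lcm = x_1*x_2. S = x_1 - 1.
  leading term x_1: subtract (-1)·h_2 from x_1 - 1 → 0
  remainder 0.

Every S-polynomial of the final basis reduces to 0, so we have a Gröbner basis.
Inter-reduce: drop elements whose leading term is divisible by another's, tail-reduce, and make monic.
Reduced Gröbner basis: {x_1 - 1}.

These differ, so the ideals are not equal.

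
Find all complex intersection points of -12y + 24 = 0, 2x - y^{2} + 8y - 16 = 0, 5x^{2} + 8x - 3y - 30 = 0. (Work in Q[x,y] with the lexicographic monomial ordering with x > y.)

Compute a lex Gröbner basis by Buchberger's algorithm.
f_1 = -12y + 24, LT = y.
f_2 = 2x - y^{2} + 8y - 16, LT = x.
f_3 = 5x^{2} + 8x - 3y - 30, LT = x^{2}.

The S-polynomials (S(f_1,f_2), S(f_1,f_3), S(f_2,f_3)) all reduce to 0 modulo the current basis, so we have a Gröbner basis.
Inter-reduce: drop elements whose leading term is divisible by another's, tail-reduce, and make monic.
Reduced Gröbner basis: {x - 2, y - 2}.

The lex basis is triangular: the last element involves only y. Solving y - 2 = 0 gives y ∈ {2}; substituting each value into the earlier elements determines the remaining variables.
  y = 2: the earlier basis element becomes x - 2 = 0, giving x = 2 — point (2, 2).
Each listed point satisfies every original equation (direct substitution).

{(2, 2)}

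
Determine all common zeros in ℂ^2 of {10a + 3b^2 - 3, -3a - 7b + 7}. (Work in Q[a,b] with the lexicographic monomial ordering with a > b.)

{(0, 1), (-364/27, 61/9)}

Compute a lex Gröbner basis by Buchberger's algorithm.
f_1 = 10a + 3b^2 - 3, LT = a.
f_2 = -3a - 7b + 7, LT = a.

S(f_1,f_2): lcm = a. S = 3/10b^2 - 7/3b + 61/30.
  reduce S modulo (f_1, f_2):
  remainder 3/10b^2 - 7/3b + 61/30 ≠ 0; add h_3 = 3/10b^2 - 7/3b + 61/30 to the basis.

The other S-polynomials (S(f_1,h_3), S(f_2,h_3)) all reduce to 0 modulo the current basis, so we have a Gröbner basis.
Inter-reduce: drop elements whose leading term is divisible by another's, tail-reduce, and make monic.
Reduced Gröbner basis: {a + 7/3b - 7/3, b^2 - 70/9b + 61/9}.

Elimination: the polynomial b^2 - 70/9b + 61/9 lies in the elimination ideal for b, so b ∈ {1, 61/9}. For each such b, the remaining basis elements (now univariate) give the rest of the solution.
  b = 1: the earlier basis element becomes a = 0, giving a = 0 — point (0, 1).
  b = 61/9: the earlier basis element becomes a + 364/27 = 0, giving a = -364/27 — point (-364/27, 61/9).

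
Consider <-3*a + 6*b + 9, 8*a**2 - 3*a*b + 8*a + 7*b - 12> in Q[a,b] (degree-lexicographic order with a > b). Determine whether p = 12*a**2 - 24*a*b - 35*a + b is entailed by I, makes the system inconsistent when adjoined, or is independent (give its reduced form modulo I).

First compute the reduced Gröbner basis of I by Buchberger's algorithm.
f_1 = -3*a + 6*b + 9, LT = a.
f_2 = 8*a**2 - 3*a*b + 8*a + 7*b - 12, LT = a**2.

S(f_1,f_2): lcm = a**2. S = -13/8*a*b - 4*a - 7/8*b + 3/2.
  reduce S modulo (f_1, f_2):
  remainder -13/4*b**2 - 55/4*b - 21/2 ≠ 0; add h_3 = -13/4*b**2 - 55/4*b - 21/2 to the basis.

The other S-polynomials (S(f_1,h_3), S(f_2,h_3)) all reduce to 0 modulo the current basis, so we have a Gröbner basis.
Inter-reduce: drop elements whose leading term is divisible by another's, tail-reduce, and make monic.
Reduced Gröbner basis: {b**2 + 55/13*b + 42/13, a - 2*b - 3}.
Label its elements g_1 = b**2 + 55/13*b + 42/13, g_2 = a - 2*b - 3.

Reduce p = 12*a**2 - 24*a*b - 35*a + b modulo G:
  leading term a**2: subtract (12*a)·g_2 from 12*a**2 - 24*a*b - 35*a + b → a + b
  leading term a: subtract (1)·g_2 from a + b → 3*b + 3
  leading term b: no divisor's leading term divides it; move 3*b to the remainder.
  leading term 1: no divisor's leading term divides it; move 3 to the remainder.
  normal form = 3*b + 3.
The normal form is nonzero, so p ∉ I. Since p minus its normal form lies in I, I + (p) = I + (r) where r = 3*b + 3; decide whether this ideal is the whole ring.
Run Buchberger on G together with r (pairs among the g_i already reduce to 0 since G is a Gröbner basis):
g_1 = b**2 + 55/13*b + 42/13, LT = b**2.
g_2 = a - 2*b - 3, LT = a.
r = 3*b + 3, LT = b.

The S-polynomials (S(g_1,g_2), S(g_1,r), S(g_2,r)) all reduce to 0 modulo the current basis, so we have a Gröbner basis.
Inter-reduce: drop elements whose leading term is divisible by another's, tail-reduce, and make monic.
Reduced Gröbner basis: {a - 1, b + 1}.
The reduced Gröbner basis of I + (p) is {a - 1, b + 1} ≠ {1}, a proper ideal, so the enlarged system stays consistent: p is independent of I, with normal form 3*b + 3.

12*a**2 - 24*a*b - 35*a + b is independent of I; its normal form modulo I is 3*b + 3.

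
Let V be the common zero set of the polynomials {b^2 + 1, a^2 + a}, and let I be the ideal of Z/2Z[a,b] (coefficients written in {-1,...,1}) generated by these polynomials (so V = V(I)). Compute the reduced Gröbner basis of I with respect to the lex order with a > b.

f_1 = b^2 + 1, LT = b^2.
f_2 = a^2 + a, LT = a^2.

The S-polynomials (S(f_1,f_2)) all reduce to 0 modulo the current basis, so we have a Gröbner basis.

G = {a^2 + a, b^2 + 1}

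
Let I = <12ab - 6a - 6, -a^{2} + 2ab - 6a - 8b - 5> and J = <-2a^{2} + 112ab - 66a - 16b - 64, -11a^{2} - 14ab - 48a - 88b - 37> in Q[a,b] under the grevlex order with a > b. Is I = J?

For a fixed monomial order, each ideal has a unique reduced Gröbner basis; comparing bases decides equality.
Buchberger on the first generating set:
f_1 = 12ab - 6a - 6, LT = ab.
f_2 = -a^{2} + 2ab - 6a - 8b - 5, LT = a^{2}.

S(f_1,f_2): lcm = a^{2}b. S = 2ab^{2} - \tfrac{1}{2}a^{2} - 6ab - 8b^{2} - \tfrac{1}{2}a - 5b.
  reduce S modulo (f_1, f_2):
  remainder -8b^{2} - \tfrac{1}{2}a - \tfrac{1}{2} ≠ 0; add g_3 = -8b^{2} - \tfrac{1}{2}a - \tfrac{1}{2} to the basis.

The other S-polynomials (S(f_1,g_3), S(f_2,g_3)) all reduce to 0 modulo the current basis, so we have a Gröbner basis.
Inter-reduce: drop elements whose leading term is divisible by another's, tail-reduce, and make monic.
Reduced Gröbner basis: {a^{2} + 5a + 8b + 4, ab - \tfrac{1}{2}a - \tfrac{1}{2}, b^{2} + \tfrac{1}{16}a + \tfrac{1}{16}}.

Buchberger on the second generating set:
h_1 = -2a^{2} + 112ab - 66a - 16b - 64, LT = a^{2}.
h_2 = -11a^{2} - 14ab - 48a - 88b - 37, LT = a^{2}.

S(h_1,h_2): lcm = a^{2}. S = -\tfrac{630}{11}ab + \tfrac{315}{11}a + \tfrac{315}{11}.
  reduce S modulo (h_1, h_2):
  remainder -\tfrac{630}{11}ab + \tfrac{315}{11}a + \tfrac{315}{11} ≠ 0; add k_3 = -\tfrac{630}{11}ab + \tfrac{315}{11}a + \tfrac{315}{11} to the basis.

S(h_1,k_3): lcm = a^{2}b. S = -56ab^{2} + \tfrac{1}{2}a^{2} + 33ab + 8b^{2} + \tfrac{1}{2}a + 32b.
  reduce S modulo (h_1, h_2, k_3):
  remainder 8b^{2} + \tfrac{1}{2}a + \tfrac{1}{2} ≠ 0; add k_4 = 8b^{2} + \tfrac{1}{2}a + \tfrac{1}{2} to the basis.

The other S-polynomials (S(h_2,k_3), S(h_1,k_4), S(h_2,k_4), S(k_3,k_4)) all reduce to 0 modulo the current basis, so we have a Gröbner basis.
Inter-reduce: drop elements whose leading term is divisible by another's, tail-reduce, and make monic.
Reduced Gröbner basis: {a^{2} + 5a + 8b + 4, ab - \tfrac{1}{2}a - \tfrac{1}{2}, b^{2} + \tfrac{1}{16}a + \tfrac{1}{16}}.

The two bases agree; hence the ideals are identical.

Yes, the ideals are equal.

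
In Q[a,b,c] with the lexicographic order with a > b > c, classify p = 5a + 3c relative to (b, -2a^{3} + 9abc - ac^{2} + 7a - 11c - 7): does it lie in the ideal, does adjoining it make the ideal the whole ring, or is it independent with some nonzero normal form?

First compute the reduced Gröbner basis of I by Buchberger's algorithm.
f_1 = b, LT = b.
f_2 = -2a^{3} + 9abc - ac^{2} + 7a - 11c - 7, LT = a^{3}.

The S-polynomials (S(f_1,f_2)) all reduce to 0 modulo the current basis, so we have a Gröbner basis.
Inter-reduce: drop elements whose leading term is divisible by another's, tail-reduce, and make monic.
Reduced Gröbner basis: {a^{3} + \tfrac{1}{2}ac^{2} - \tfrac{7}{2}a + \tfrac{11}{2}c + \tfrac{7}{2}, b}.
Label its elements g_1 = a^{3} + \tfrac{1}{2}ac^{2} - \tfrac{7}{2}a + \tfrac{11}{2}c + \tfrac{7}{2}, g_2 = b.

Reduce p = 5a + 3c modulo G:
  leading term a: no divisor's leading term divides it; move 5a to the remainder.
  leading term c: no divisor's leading term divides it; move 3c to the remainder.
  normal form = 5a + 3c.
The normal form is nonzero, so p ∉ I. Since p minus its normal form lies in I, I + (p) = I + (r) where r = 5a + 3c; decide whether this ideal is the whole ring.
Run Buchberger on G together with r (pairs among the g_i already reduce to 0 since G is a Gröbner basis):
g_1 = a^{3} + \tfrac{1}{2}ac^{2} - \tfrac{7}{2}a + \tfrac{11}{2}c + \tfrac{7}{2}, LT = a^{3}.
g_2 = b, LT = b.
r = 5a + 3c, LT = a.

S(g_1,r): lcm = a^{3}. S = -\tfrac{3}{5}a^{2}c + \tfrac{1}{2}ac^{2} - \tfrac{7}{2}a + \tfrac{11}{2}c + \tfrac{7}{2}.
  leading term a^{2}c: subtract (-\tfrac{3}{25}ac)·r from -\tfrac{3}{5}a^{2}c + \tfrac{1}{2}ac^{2} - \tfrac{7}{2}a + \tfrac{11}{2}c + \tfrac{7}{2} → \tfrac{43}{50}ac^{2} - \tfrac{7}{2}a + \tfrac{11}{2}c + \tfrac{7}{2}
  leading term ac^{2}: subtract (\tfrac{43}{250}c^{2})·r from \tfrac{43}{50}ac^{2} - \tfrac{7}{2}a + \tfrac{11}{2}c + \tfrac{7}{2} → -\tfrac{7}{2}a - \tfrac{129}{250}c^{3} + \tfrac{11}{2}c + \tfrac{7}{2}
  leading term a: subtract (-\tfrac{7}{10})·r from -\tfrac{7}{2}a - \tfrac{129}{250}c^{3} + \tfrac{11}{2}c + \tfrac{7}{2} → -\tfrac{129}{250}c^{3} + \tfrac{38}{5}c + \tfrac{7}{2}
  leading term c^{3}: no divisor's leading term divides it; move -\tfrac{129}{250}c^{3} to the remainder.
  leading term c: no divisor's leading term divides it; move \tfrac{38}{5}c to the remainder.
  leading term 1: no divisor's leading term divides it; move \tfrac{7}{2} to the remainder.
  remainder -\tfrac{129}{250}c^{3} + \tfrac{38}{5}c + \tfrac{7}{2} ≠ 0; add m_4 = -\tfrac{129}{250}c^{3} + \tfrac{38}{5}c + \tfrac{7}{2} to the basis.

The other S-polynomials (S(g_1,g_2), S(g_2,r), S(g_1,m_4), S(g_2,m_4), S(r,m_4)) all reduce to 0 modulo the current basis, so we have a Gröbner basis.
Inter-reduce: drop elements whose leading term is divisible by another's, tail-reduce, and make monic.
Reduced Gröbner basis: {a + \tfrac{3}{5}c, b, c^{3} - \tfrac{1900}{129}c - \tfrac{875}{129}}.
The reduced Gröbner basis of I + (p) is {a + \tfrac{3}{5}c, b, c^{3} - \tfrac{1900}{129}c - \tfrac{875}{129}} ≠ {1}, a proper ideal, so the enlarged system stays consistent: p is independent of I, with normal form 5a + 3c.

5a + 3c is independent of I; its normal form modulo I is 5a + 3c.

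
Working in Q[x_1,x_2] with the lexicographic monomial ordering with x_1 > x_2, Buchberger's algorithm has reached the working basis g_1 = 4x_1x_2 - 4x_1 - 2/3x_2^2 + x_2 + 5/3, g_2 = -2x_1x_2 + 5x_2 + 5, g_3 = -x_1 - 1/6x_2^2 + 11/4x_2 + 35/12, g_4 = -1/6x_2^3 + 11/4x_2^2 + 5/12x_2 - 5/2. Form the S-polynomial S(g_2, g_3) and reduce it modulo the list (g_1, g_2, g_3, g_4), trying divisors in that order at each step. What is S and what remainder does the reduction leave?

S(g_2, g_3) = -1/6x_2^3 + 11/4x_2^2 + 5/12x_2 - 5/2; remainder on division = 0.

lcm(LM(g_2), LM(g_3)) = x_1x_2.
S = (lcm/LT(g_2))·g_2 − (lcm/LT(g_3))·g_3 = -1/6x_2^3 + 11/4x_2^2 + 5/12x_2 - 5/2.
Reduce S modulo (g_1, g_2, g_3, g_4) in that order:
  leading term x_2^3: subtract (1)·g_4 from -1/6x_2^3 + 11/4x_2^2 + 5/12x_2 - 5/2 → 0
The remainder is 0, so this S-polynomial contributes no new basis element.
An S-polynomial is built so that the two leading terms cancel; whether anything survives reduction is exactly the Gröbner-basis criterion.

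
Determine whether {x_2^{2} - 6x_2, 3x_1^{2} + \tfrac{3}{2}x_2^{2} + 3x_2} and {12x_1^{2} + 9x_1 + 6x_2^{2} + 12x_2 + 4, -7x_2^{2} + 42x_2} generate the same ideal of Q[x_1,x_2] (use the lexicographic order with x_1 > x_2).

Since reduced Gröbner bases are canonical representatives of ideals under a given ordering, it suffices to compute and compare them.
Buchberger on the first generating set:
f_1 = x_2^{2} - 6x_2, LT = x_2^{2}.
f_2 = 3x_1^{2} + \tfrac{3}{2}x_2^{2} + 3x_2, LT = x_1^{2}.

The S-polynomials (S(f_1,f_2)) all reduce to 0 modulo the current basis, so we have a Gröbner basis.
Inter-reduce: drop elements whose leading term is divisible by another's, tail-reduce, and make monic.
Reduced Gröbner basis: {x_1^{2} + 4x_2, x_2^{2} - 6x_2}.

Buchberger on the second generating set:
h_1 = 12x_1^{2} + 9x_1 + 6x_2^{2} + 12x_2 + 4, LT = x_1^{2}.
h_2 = -7x_2^{2} + 42x_2, LT = x_2^{2}.

The S-polynomials (S(h_1,h_2)) all reduce to 0 modulo the current basis, so we have a Gröbner basis.
Inter-reduce: drop elements whose leading term is divisible by another's, tail-reduce, and make monic.
Reduced Gröbner basis: {x_1^{2} + \tfrac{3}{4}x_1 + 4x_2 + \tfrac{1}{3}, x_2^{2} - 6x_2}.

These differ, so the ideals are not equal.
The choice of monomial ordering does not affect the verdict — as long as both bases are computed under the same ordering, their equality decides ideal equality.

No, the ideals differ.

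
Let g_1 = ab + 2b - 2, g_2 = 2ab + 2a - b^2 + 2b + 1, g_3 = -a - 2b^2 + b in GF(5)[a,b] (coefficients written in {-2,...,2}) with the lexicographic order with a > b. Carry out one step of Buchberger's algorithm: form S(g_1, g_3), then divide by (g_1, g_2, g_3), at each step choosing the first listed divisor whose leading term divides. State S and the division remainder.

S(g_1, g_3) = -2b^3 + b^2 + 2b - 2; remainder on division = -2b^3 + b^2 + 2b - 2.

lcm(LM(g_1), LM(g_3)) = ab.
S = (lcm/LT(g_1))·g_1 − (lcm/LT(g_3))·g_3 = -2b^3 + b^2 + 2b - 2.
Reduce S modulo (g_1, g_2, g_3) in that order:
  leading term b^3: no divisor's leading term divides it; move -2b^3 to the remainder.
  leading term b^2: no divisor's leading term divides it; move b^2 to the remainder.
  leading term b: no divisor's leading term divides it; move 2b to the remainder.
  leading term 1: no divisor's leading term divides it; move -2 to the remainder.
The remainder -2b^3 + b^2 + 2b - 2 is nonzero, so it would be added as the next basis element.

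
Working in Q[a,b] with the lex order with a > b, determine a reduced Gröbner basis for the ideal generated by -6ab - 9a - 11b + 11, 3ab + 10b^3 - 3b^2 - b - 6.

G = {a - 20/9b^3 + 2/3b^2 + 13/9b + 1/9, b^4 + 6/5b^3 - 11/10b^2 - 1/5b - 9/10}

The reduced Gröbner basis is the canonical form of the ideal for this ordering.

f_1 = -6ab - 9a - 11b + 11, LT = ab.
f_2 = 3ab + 10b^3 - 3b^2 - b - 6, LT = ab.

S(f_1,f_2): lcm = ab. S = 3/2a - 10/3b^3 + b^2 + 13/6b + 1/6.
  leading term a: no divisor's leading term divides it; move 3/2a to the remainder.
  leading term b^3: no divisor's leading term divides it; move -10/3b^3 to the remainder.
  leading term b^2: no divisor's leading term divides it; move b^2 to the remainder.
  leading term b: no divisor's leading term divides it; move 13/6b to the remainder.
  leading term 1: no divisor's leading term divides it; move 1/6 to the remainder.
  remainder 3/2a - 10/3b^3 + b^2 + 13/6b + 1/6 ≠ 0; add g_3 = 3/2a - 10/3b^3 + b^2 + 13/6b + 1/6 to the basis.

S(f_1,g_3): lcm = ab. S = 3/2a + 20/9b^4 - 2/3b^3 - 13/9b^2 + 31/18b - 11/6.
  leading term a: subtract (1)·g_3 from 3/2a + 20/9b^4 - 2/3b^3 - 13/9b^2 + 31/18b - 11/6 → 20/9b^4 + 8/3b^3 - 22/9b^2 - 4/9b - 2
  leading term b^4: no divisor's leading term divides it; move 20/9b^4 to the remainder.
  leading term b^3: no divisor's leading term divides it; move 8/3b^3 to the remainder.
  leading term b^2: no divisor's leading term divides it; move -22/9b^2 to the remainder.
  leading term b: no divisor's leading term divides it; move -4/9b to the remainder.
  leading term 1: no divisor's leading term divides it; move -2 to the remainder.
  remainder 20/9b^4 + 8/3b^3 - 22/9b^2 - 4/9b - 2 ≠ 0; add g_4 = 20/9b^4 + 8/3b^3 - 22/9b^2 - 4/9b - 2 to the basis.

The other S-polynomials (S(f_2,g_3), S(f_1,g_4), S(f_2,g_4), S(g_3,g_4)) all reduce to 0 modulo the current basis, so we have a Gröbner basis.
Inter-reduce: drop elements whose leading term is divisible by another's, tail-reduce, and make monic.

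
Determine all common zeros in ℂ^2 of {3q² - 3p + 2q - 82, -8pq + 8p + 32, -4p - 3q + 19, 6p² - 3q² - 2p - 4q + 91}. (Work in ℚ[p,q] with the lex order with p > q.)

Compute a lex Gröbner basis by Buchberger's algorithm.
f_1 = -3p + 3q² + 2q - 82, LT = p.
f_2 = -8pq + 8p + 32, LT = pq.
f_3 = -4p - 3q + 19, LT = p.
f_4 = 6p² - 2p - 3q² - 4q + 91, LT = p².

S(f_1,f_2): lcm = pq. S = p - q³ - ⅔q² + 82/3q + 4.
  leading term p: subtract (-⅓)·f_1 from p - q³ - ⅔q² + 82/3q + 4 → -q³ + ⅓q² + 28q - 70/3
  leading term q³: no divisor's leading term divides it; move -q³ to the remainder.
  leading term q²: no divisor's leading term divides it; move ⅓q² to the remainder.
  leading term q: no divisor's leading term divides it; move 28q to the remainder.
  leading term 1: no divisor's leading term divides it; move -70/3 to the remainder.
  remainder -q³ + ⅓q² + 28q - 70/3 ≠ 0; add h_5 = -q³ + ⅓q² + 28q - 70/3 to the basis.

S(f_1,f_3): lcm = p. S = -q² - 17/12q + 385/12.
  leading term q²: no divisor's leading term divides it; move -q² to the remainder.
  leading term q: no divisor's leading term divides it; move -17/12q to the remainder.
  leading term 1: no divisor's leading term divides it; move 385/12 to the remainder.
  remainder -q² - 17/12q + 385/12 ≠ 0; add h_6 = -q² - 17/12q + 385/12 to the basis.

S(f_1,f_4): lcm = p². S = -pq² - ⅔pq + 83/3p + ½q² + ⅔q - 91/6.
  leading term pq²: subtract (⅓q²)·f_1 from -pq² - ⅔pq + 83/3p + ½q² + ⅔q - 91/6 → -⅔pq + 83/3p - q⁴ - ⅔q³ + 167/6q² + ⅔q - 91/6
  leading term pq: subtract (2/9q)·f_1 from -⅔pq + 83/3p - q⁴ - ⅔q³ + 167/6q² + ⅔q - 91/6 → 83/3p - q⁴ - 4/3q³ + 493/18q² + 170/9q - 91/6
  leading term p: subtract (-83/9)·f_1 from 83/3p - q⁴ - 4/3q³ + 493/18q² + 170/9q - 91/6 → -q⁴ - 4/3q³ + 991/18q² + 112/3q - 13885/18
  leading term q⁴: subtract (q)·h_5 from -q⁴ - 4/3q³ + 991/18q² + 112/3q - 13885/18 → -5/3q³ + 487/18q² + 182/3q - 13885/18
  leading term q³: subtract (5/3)·h_5 from -5/3q³ + 487/18q² + 182/3q - 13885/18 → 53/2q² + 14q - 1465/2
  leading term q²: subtract (-53/2)·h_6 from 53/2q² + 14q - 1465/2 → -565/24q + 2825/24
  leading term q: no divisor's leading term divides it; move -565/24q to the remainder.
  leading term 1: no divisor's leading term divides it; move 2825/24 to the remainder.
  remainder -565/24q + 2825/24 ≠ 0; add h_7 = -565/24q + 2825/24 to the basis.

The other S-polynomials (S(f_2,f_3), S(f_2,f_4), S(f_3,f_4), S(f_1,h_5), S(f_2,h_5), S(f_3,h_5), S(f_4,h_5), S(f_1,h_6), S(f_2,h_6), S(f_3,h_6), S(f_4,h_6), S(h_5,h_6), S(f_1,h_7), S(f_2,h_7), S(f_3,h_7), S(f_4,h_7), S(h_5,h_7), S(h_6,h_7)) all reduce to 0 modulo the current basis, so we have a Gröbner basis.
Inter-reduce: drop elements whose leading term is divisible by another's, tail-reduce, and make monic.
Reduced Gröbner basis: {p - 1, q - 5}.

Since the basis is lex-ordered, q - 5 is univariate in q. Its roots are {5}. Back-substituting each root into the other basis elements fixes the other coordinates.
  q = 5: the earlier basis element becomes p - 1 = 0, giving p = 1 — point (1, 5).
Each listed point satisfies every original equation (direct substitution).

{(1, 5)}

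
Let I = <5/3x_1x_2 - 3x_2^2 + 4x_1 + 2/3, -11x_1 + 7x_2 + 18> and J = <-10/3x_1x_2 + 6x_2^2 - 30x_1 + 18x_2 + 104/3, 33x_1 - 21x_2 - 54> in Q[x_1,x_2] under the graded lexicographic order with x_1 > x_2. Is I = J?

No, the ideals differ.

For a fixed monomial order, each ideal has a unique reduced Gröbner basis; comparing bases decides equality.
Buchberger on the first generating set:
f_1 = 5/3x_1x_2 - 3x_2^2 + 4x_1 + 2/3, LT = x_1x_2.
f_2 = -11x_1 + 7x_2 + 18, LT = x_1.

S(f_1,f_2): lcm = x_1x_2. S = -64/55x_2^2 + 12/5x_1 + 18/11x_2 + 2/5.
  leading term x_2^2: no divisor's leading term divides it; move -64/55x_2^2 to the remainder.
  leading term x_1: subtract (-12/55)·f_2 from 12/5x_1 + 18/11x_2 + 2/5 → 174/55x_2 + 238/55
  leading term x_2: no divisor's leading term divides it; move 174/55x_2 to the remainder.
  leading term 1: no divisor's leading term divides it; move 238/55 to the remainder.
  remainder -64/55x_2^2 + 174/55x_2 + 238/55 ≠ 0; add g_3 = -64/55x_2^2 + 174/55x_2 + 238/55 to the basis.

The other S-polynomials (S(f_1,g_3), S(f_2,g_3)) all reduce to 0 modulo the current basis, so we have a Gröbner basis.
Inter-reduce: drop elements whose leading term is divisible by another's, tail-reduce, and make monic.
Reduced Gröbner basis: {x_2^2 - 87/32x_2 - 119/32, x_1 - 7/11x_2 - 18/11}.

Buchberger on the second generating set:
h_1 = -10/3x_1x_2 + 6x_2^2 - 30x_1 + 18x_2 + 104/3, LT = x_1x_2.
h_2 = 33x_1 - 21x_2 - 54, LT = x_1.

S(h_1,h_2): lcm = x_1x_2. S = -64/55x_2^2 + 9x_1 - 207/55x_2 - 52/5.
  leading term x_2^2: no divisor's leading term divides it; move -64/55x_2^2 to the remainder.
  leading term x_1: subtract (3/11)·h_2 from 9x_1 - 207/55x_2 - 52/5 → 108/55x_2 + 238/55
  leading term x_2: no divisor's leading term divides it; move 108/55x_2 to the remainder.
  leading term 1: no divisor's leading term divides it; move 238/55 to the remainder.
  remainder -64/55x_2^2 + 108/55x_2 + 238/55 ≠ 0; add k_3 = -64/55x_2^2 + 108/55x_2 + 238/55 to the basis.

The other S-polynomials (S(h_1,k_3), S(h_2,k_3)) all reduce to 0 modulo the current basis, so we have a Gröbner basis.
Inter-reduce: drop elements whose leading term is divisible by another's, tail-reduce, and make monic.
Reduced Gröbner basis: {x_2^2 - 27/16x_2 - 119/32, x_1 - 7/11x_2 - 18/11}.

Since the reduced bases disagree, the two ideals are not the same.
The choice of monomial ordering does not affect the verdict — as long as both bases are computed under the same ordering, their equality decides ideal equality.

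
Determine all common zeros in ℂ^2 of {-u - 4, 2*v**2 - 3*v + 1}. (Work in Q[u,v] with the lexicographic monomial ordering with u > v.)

{(-4, 1/2), (-4, 1)}

Compute a lex Gröbner basis by Buchberger's algorithm.
f_1 = -u - 4, LT = u.
f_2 = 2*v**2 - 3*v + 1, LT = v**2.

The S-polynomials (S(f_1,f_2)) all reduce to 0 modulo the current basis, so we have a Gröbner basis.
Inter-reduce: drop elements whose leading term is divisible by another's, tail-reduce, and make monic.
Reduced Gröbner basis: {u + 4, v**2 - 3/2*v + 1/2}.

From the last basis element, v**2 - 3/2*v + 1/2 = 0, so v takes values in {1/2, 1}. Each choice, substituted upward through the basis, yields the corresponding point(s) of the solution set.
  v = 1/2: the earlier basis element becomes u + 4 = 0, giving u = -4 — point (-4, 1/2).
  v = 1: the earlier basis element becomes u + 4 = 0, giving u = -4 — point (-4, 1).
Check: every point annihilates each of the original generators.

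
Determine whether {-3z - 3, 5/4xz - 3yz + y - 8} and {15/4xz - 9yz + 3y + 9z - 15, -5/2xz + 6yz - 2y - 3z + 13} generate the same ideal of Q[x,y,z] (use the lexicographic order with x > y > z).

Yes, the ideals are equal.

Equality of ideals is decidable: compute both reduced Gröbner bases (unique for the ordering) and check whether they agree.
Buchberger on the first generating set:
f_1 = -3z - 3, LT = z.
f_2 = 5/4xz - 3yz + y - 8, LT = xz.

S(f_1,f_2): lcm = xz. S = x + 12/5yz - 4/5y + 32/5.
  leading term x: no divisor's leading term divides it; move x to the remainder.
  leading term yz: subtract (-4/5y)·f_1 from 12/5yz - 4/5y + 32/5 → -16/5y + 32/5
  leading term y: no divisor's leading term divides it; move -16/5y to the remainder.
  leading term 1: no divisor's leading term divides it; move 32/5 to the remainder.
  remainder x - 16/5y + 32/5 ≠ 0; add g_3 = x - 16/5y + 32/5 to the basis.

The other S-polynomials (S(f_1,g_3), S(f_2,g_3)) all reduce to 0 modulo the current basis, so we have a Gröbner basis.
Inter-reduce: drop elements whose leading term is divisible by another's, tail-reduce, and make monic.
Reduced Gröbner basis: {x - 16/5y + 32/5, z + 1}.

Buchberger on the second generating set:
h_1 = 15/4xz - 9yz + 3y + 9z - 15, LT = xz.
h_2 = -5/2xz + 6yz - 2y - 3z + 13, LT = xz.

S(h_1,h_2): lcm = xz. S = 6/5z + 6/5.
  leading term z: no divisor's leading term divides it; move 6/5z to the remainder.
  leading term 1: no divisor's leading term divides it; move 6/5 to the remainder.
  remainder 6/5z + 6/5 ≠ 0; add k_3 = 6/5z + 6/5 to the basis.

S(h_1,k_3): lcm = xz. S = -x - 12/5yz + 4/5y + 12/5z - 4.
  leading term x: no divisor's leading term divides it; move -x to the remainder.
  leading term yz: subtract (-2y)·k_3 from -12/5yz + 4/5y + 12/5z - 4 → 16/5y + 12/5z - 4
  leading term y: no divisor's leading term divides it; move 16/5y to the remainder.
  leading term z: subtract (2)·k_3 from 12/5z - 4 → -32/5
  leading term 1: no divisor's leading term divides it; move -32/5 to the remainder.
  remainder -x + 16/5y - 32/5 ≠ 0; add k_4 = -x + 16/5y - 32/5 to the basis.

The other S-polynomials (S(h_2,k_3), S(h_1,k_4), S(h_2,k_4), S(k_3,k_4)) all reduce to 0 modulo the current basis, so we have a Gröbner basis.
Inter-reduce: drop elements whose leading term is divisible by another's, tail-reduce, and make monic.
Reduced Gröbner basis: {x - 16/5y + 32/5, z + 1}.

These coincide, so the ideals are equal.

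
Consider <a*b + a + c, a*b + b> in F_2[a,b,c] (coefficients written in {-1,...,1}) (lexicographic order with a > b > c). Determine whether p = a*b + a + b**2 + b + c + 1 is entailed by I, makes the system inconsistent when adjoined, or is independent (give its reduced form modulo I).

a*b + a + b**2 + b + c + 1 is independent of I; its normal form modulo I is b*c + 1.

First compute the reduced Gröbner basis of I by Buchberger's algorithm.
f_1 = a*b + a + c, LT = a*b.
f_2 = a*b + b, LT = a*b.

S(f_1,f_2): lcm = a*b. S = a + b + c.
  leading term a: no divisor's leading term divides it; move a to the remainder.
  leading term b: no divisor's leading term divides it; move b to the remainder.
  leading term c: no divisor's leading term divides it; move c to the remainder.
  remainder a + b + c ≠ 0; add h_3 = a + b + c to the basis.

S(f_1,h_3): lcm = a*b. S = a + b**2 + b*c + c.
  leading term a: subtract (1)·h_3 from a + b**2 + b*c + c → b**2 + b*c + b
  leading term b**2: no divisor's leading term divides it; move b**2 to the remainder.
  leading term b*c: no divisor's leading term divides it; move b*c to the remainder.
  leading term b: no divisor's leading term divides it; move b to the remainder.
  remainder b**2 + b*c + b ≠ 0; add h_4 = b**2 + b*c + b to the basis.

S(f_2,h_3): lcm = a*b. S = b**2 + b*c + b.
  leading term b**2: subtract (1)·h_4 from b**2 + b*c + b → 0
  remainder 0.

S(f_1,h_4): lcm = a*b**2. S = a*b*c + b*c.
  leading term a*b*c: subtract (c)·f_1 from a*b*c + b*c → a*c + b*c + c**2
  leading term a*c: subtract (c)·h_3 from a*c + b*c + c**2 → 0
  remainder 0.

S(f_2,h_4): lcm = a*b**2. S = a*b*c + a*b + b**2.
  leading term a*b*c: subtract (c)·f_1 from a*b*c + a*b + b**2 → a*b + a*c + b**2 + c**2
  leading term a*b: subtract (1)·f_1 from a*b + a*c + b**2 + c**2 → a*c + a + b**2 + c**2 + c
  leading term a*c: subtract (c)·h_3 from a*c + a + b**2 + c**2 + c → a + b**2 + b*c + c
  leading term a: subtract (1)·h_3 from a + b**2 + b*c + c → b**2 + b*c + b
  leading term b**2: subtract (1)·h_4 from b**2 + b*c + b → 0
  remainder 0.

S(h_3,h_4): leading monomials are coprime, so the S-polynomial reduces to 0 (Buchberger's first criterion).
Every S-polynomial of the final basis reduces to 0, so we have a Gröbner basis.
Inter-reduce: drop elements whose leading term is divisible by another's, tail-reduce, and make monic.
Reduced Gröbner basis: {a + b + c, b**2 + b*c + b}.
Label its elements g_1 = a + b + c, g_2 = b**2 + b*c + b.

Reduce p = a*b + a + b**2 + b + c + 1 modulo G:
  leading term a*b: subtract (b)·g_1 from a*b + a + b**2 + b + c + 1 → a + b*c + b + c + 1
  leading term a: subtract (1)·g_1 from a + b*c + b + c + 1 → b*c + 1
  leading term b*c: no divisor's leading term divides it; move b*c to the remainder.
  leading term 1: no divisor's leading term divides it; move 1 to the remainder.
  normal form = b*c + 1.
The normal form is nonzero, so p ∉ I. Since p minus its normal form lies in I, I + (p) = I + (r) where r = b*c + 1; decide whether this ideal is the whole ring.
Run Buchberger on G together with r (pairs among the g_i already reduce to 0 since G is a Gröbner basis):
g_1 = a + b + c, LT = a.
g_2 = b**2 + b*c + b, LT = b**2.
r = b*c + 1, LT = b*c.

S(g_1,g_2): leading monomials are coprime, so the S-polynomial reduces to 0 (Buchberger's first criterion).
S(g_1,r): leading monomials are coprime, so the S-polynomial reduces to 0 (Buchberger's first criterion).
S(g_2,r): lcm = b**2*c. S = b*c**2 + b*c + b.
  leading term b*c**2: subtract (c)·r from b*c**2 + b*c + b → b*c + b + c
  leading term b*c: subtract (1)·r from b*c + b + c → b + c + 1
  leading term b: no divisor's leading term divides it; move b to the remainder.
  leading term c: no divisor's leading term divides it; move c to the remainder.
  leading term 1: no divisor's leading term divides it; move 1 to the remainder.
  remainder b + c + 1 ≠ 0; add m_4 = b + c + 1 to the basis.

S(g_1,m_4): leading monomials are coprime, so the S-polynomial reduces to 0 (Buchberger's first criterion).
S(g_2,m_4): lcm = b**2. S = 0.
  remainder 0.

S(r,m_4): lcm = b*c. S = c**2 + c + 1.
  leading term c**2: no divisor's leading term divides it; move c**2 to the remainder.
  leading term c: no divisor's leading term divides it; move c to the remainder.
  leading term 1: no divisor's leading term divides it; move 1 to the remainder.
  remainder c**2 + c + 1 ≠ 0; add m_5 = c**2 + c + 1 to the basis.

S(g_1,m_5): leading monomials are coprime, so the S-polynomial reduces to 0 (Buchberger's first criterion).
S(g_2,m_5): leading monomials are coprime, so the S-polynomial reduces to 0 (Buchberger's first criterion).
S(r,m_5): lcm = b*c**2. S = b*c + b + c.
  leading term b*c: subtract (1)·r from b*c + b + c → b + c + 1
  leading term b: subtract (1)·m_4 from b + c + 1 → 0
  remainder 0.

S(m_4,m_5): leading monomials are coprime, so the S-polynomial reduces to 0 (Buchberger's first criterion).
Every S-polynomial of the final basis reduces to 0, so we have a Gröbner basis.
Inter-reduce: drop elements whose leading term is divisible by another's, tail-reduce, and make monic.
Reduced Gröbner basis: {a + 1, b + c + 1, c**2 + c + 1}.
The reduced Gröbner basis of I + (p) is {a + 1, b + c + 1, c**2 + c + 1} ≠ {1}, a proper ideal, so the enlarged system stays consistent: p is independent of I, with normal form b*c + 1.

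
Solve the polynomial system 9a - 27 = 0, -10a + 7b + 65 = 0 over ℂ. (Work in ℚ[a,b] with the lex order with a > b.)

{(3, -5)}

Compute a lex Gröbner basis by Buchberger's algorithm.
f_1 = 9a - 27, LT = a.
f_2 = -10a + 7b + 65, LT = a.

S(f_1,f_2): lcm = a. S = 7/10b + 7/2.
  reduce S modulo (f_1, f_2):
  remainder 7/10b + 7/2 ≠ 0; add h_3 = 7/10b + 7/2 to the basis.

The other S-polynomials (S(f_1,h_3), S(f_2,h_3)) all reduce to 0 modulo the current basis, so we have a Gröbner basis.
Inter-reduce: drop elements whose leading term is divisible by another's, tail-reduce, and make monic.
Reduced Gröbner basis: {a - 3, b + 5}.

Elimination: the polynomial b + 5 lies in the elimination ideal for b, so b ∈ {-5}. For each such b, the remaining basis elements (now univariate) give the rest of the solution.
  b = -5: the earlier basis element becomes a - 3 = 0, giving a = 3 — point (3, -5).
Zero-dimensionality of the ideal guarantees finitely many solutions over ℂ.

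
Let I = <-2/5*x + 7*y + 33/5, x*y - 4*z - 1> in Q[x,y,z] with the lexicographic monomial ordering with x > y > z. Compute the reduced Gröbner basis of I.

f_1 = -2/5*x + 7*y + 33/5, LT = x.
f_2 = x*y - 4*z - 1, LT = x*y.

S(f_1,f_2): lcm = x*y. S = -35/2*y**2 - 33/2*y + 4*z + 1.
  reduce S modulo (f_1, f_2):
  remainder -35/2*y**2 - 33/2*y + 4*z + 1 ≠ 0; add g_3 = -35/2*y**2 - 33/2*y + 4*z + 1 to the basis.

The other S-polynomials (S(f_1,g_3), S(f_2,g_3)) all reduce to 0 modulo the current basis, so we have a Gröbner basis.
Inter-reduce: drop elements whose leading term is divisible by another's, tail-reduce, and make monic.

G = {x - 35/2*y - 33/2, y**2 + 33/35*y - 8/35*z - 2/35}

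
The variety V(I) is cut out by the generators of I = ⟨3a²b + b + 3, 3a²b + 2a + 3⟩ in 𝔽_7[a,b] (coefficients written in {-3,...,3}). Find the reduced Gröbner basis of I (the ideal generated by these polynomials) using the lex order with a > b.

f_1 = 3a²b + b + 3, LT = a²b.
f_2 = 3a²b + 2a + 3, LT = a²b.

S(f_1,f_2): lcm = a²b. S = -3a - 2b.
  leading term a: no divisor's leading term divides it; move -3a to the remainder.
  leading term b: no divisor's leading term divides it; move -2b to the remainder.
  remainder -3a - 2b ≠ 0; add g_3 = -3a - 2b to the basis.

S(f_1,g_3): lcm = a²b. S = -3ab² - 2b + 1.
  leading term ab²: subtract (b²)·g_3 from -3ab² - 2b + 1 → 2b³ - 2b + 1
  leading term b³: no divisor's leading term divides it; move 2b³ to the remainder.
  leading term b: no divisor's leading term divides it; move -2b to the remainder.
  leading term 1: no divisor's leading term divides it; move 1 to the remainder.
  remainder 2b³ - 2b + 1 ≠ 0; add g_4 = 2b³ - 2b + 1 to the basis.

The other S-polynomials (S(f_2,g_3), S(f_1,g_4), S(f_2,g_4), S(g_3,g_4)) all reduce to 0 modulo the current basis, so we have a Gröbner basis.
Inter-reduce: drop elements whose leading term is divisible by another's, tail-reduce, and make monic.

G = {a + 3b, b³ - b - 3}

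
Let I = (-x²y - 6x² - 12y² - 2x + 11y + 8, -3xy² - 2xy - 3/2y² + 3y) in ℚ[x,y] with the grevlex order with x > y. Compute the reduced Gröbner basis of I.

f_1 = -x²y - 6x² - 12y² - 2x + 11y + 8, LT = x²y.
f_2 = -3xy² - 2xy - 3/2y² + 3y, LT = xy².

S(f_1,f_2): lcm = x²y². S = 16/3x²y - ½xy² + 12y³ + 3xy - 11y² - 8y.
  leading term x²y: subtract (-16/3)·f_1 from 16/3x²y - ½xy² + 12y³ + 3xy - 11y² - 8y → -½xy² + 12y³ - 32x² + 3xy - 75y² - 32/3x + 152/3y + 128/3
  leading term xy²: subtract (⅙)·f_2 from -½xy² + 12y³ - 32x² + 3xy - 75y² - 32/3x + 152/3y + 128/3 → 12y³ - 32x² + 10/3xy - 299/4y² - 32/3x + 301/6y + 128/3
  leading term y³: no divisor's leading term divides it; move 12y³ to the remainder.
  leading term x²: no divisor's leading term divides it; move -32x² to the remainder.
  leading term xy: no divisor's leading term divides it; move 10/3xy to the remainder.
  leading term y²: no divisor's leading term divides it; move -299/4y² to the remainder.
  leading term x: no divisor's leading term divides it; move -32/3x to the remainder.
  leading term y: no divisor's leading term divides it; move 301/6y to the remainder.
  leading term 1: no divisor's leading term divides it; move 128/3 to the remainder.
  remainder 12y³ - 32x² + 10/3xy - 299/4y² - 32/3x + 301/6y + 128/3 ≠ 0; add g_3 = 12y³ - 32x² + 10/3xy - 299/4y² - 32/3x + 301/6y + 128/3 to the basis.

S(f_1,g_3): lcm = x²y³. S = 8/3x⁴ - 5/18x³y + 587/48x²y² + 12y⁴ + 8/9x³ - 301/72x²y + 2xy² - 11y³ - 32/9x² - 8y².
  leading term x⁴: no divisor's leading term divides it; move 8/3x⁴ to the remainder.
  leading term x³y: subtract (5/18x)·f_1 from -5/18x³y + 587/48x²y² + 12y⁴ + 8/9x³ - 301/72x²y + 2xy² - 11y³ - 32/9x² - 8y² → 587/48x²y² + 12y⁴ + 23/9x³ - 301/72x²y + 16/3xy² - 11y³ - 3x² - 55/18xy - 8y² - 20/9x
  leading term x²y²: subtract (-587/48y)·f_1 from 587/48x²y² + 12y⁴ + 23/9x³ - 301/72x²y + 16/3xy² - 11y³ - 3x² - 55/18xy - 8y² - 20/9x → 12y⁴ + 23/9x³ - 698/9x²y + 16/3xy² - 631/4y³ - 3x² - 1981/72xy + 6073/48y² - 20/9x + 587/6y
  leading term y⁴: subtract (y)·g_3 from 12y⁴ + 23/9x³ - 698/9x²y + 16/3xy² - 631/4y³ - 3x² - 1981/72xy + 6073/48y² - 20/9x + 587/6y → 23/9x³ - 410/9x²y + 2xy² - 83y³ - 3x² - 1213/72xy + 3665/48y² - 20/9x + 331/6y
  leading term x³: no divisor's leading term divides it; move 23/9x³ to the remainder.
  leading term x²y: subtract (410/9)·f_1 from -410/9x²y + 2xy² - 83y³ - 3x² - 1213/72xy + 3665/48y² - 20/9x + 331/6y → 2xy² - 83y³ + 811/3x² - 1213/72xy + 29905/48y² + 800/9x - 8027/18y - 3280/9
  leading term xy²: subtract (-⅔)·f_2 from 2xy² - 83y³ + 811/3x² - 1213/72xy + 29905/48y² + 800/9x - 8027/18y - 3280/9 → -83y³ + 811/3x² - 1309/72xy + 29857/48y² + 800/9x - 7991/18y - 3280/9
  leading term y³: subtract (-83/12)·g_3 from -83y³ + 811/3x² - 1309/72xy + 29857/48y² + 800/9x - 7991/18y - 3280/9 → 49x² + 39/8xy + 105y² + 136/9x - 2327/24y - 208/3
  leading term x²: no divisor's leading term divides it; move 49x² to the remainder.
  leading term xy: no divisor's leading term divides it; move 39/8xy to the remainder.
  leading term y²: no divisor's leading term divides it; move 105y² to the remainder.
  leading term x: no divisor's leading term divides it; move 136/9x to the remainder.
  leading term y: no divisor's leading term divides it; move -2327/24y to the remainder.
  leading term 1: no divisor's leading term divides it; move -208/3 to the remainder.
  remainder 8/3x⁴ + 23/9x³ + 49x² + 39/8xy + 105y² + 136/9x - 2327/24y - 208/3 ≠ 0; add g_4 = 8/3x⁴ + 23/9x³ + 49x² + 39/8xy + 105y² + 136/9x - 2327/24y - 208/3 to the basis.

S(f_2,g_3): lcm = xy³. S = 8/3x³ - 5/18x²y + 331/48xy² + ½y³ + 8/9x² - 301/72xy - y² - 32/9x.
  leading term x³: no divisor's leading term divides it; move 8/3x³ to the remainder.
  leading term x²y: subtract (5/18)·f_1 from -5/18x²y + 331/48xy² + ½y³ + 8/9x² - 301/72xy - y² - 32/9x → 331/48xy² + ½y³ + 23/9x² - 301/72xy + 7/3y² - 3x - 55/18y - 20/9
  leading term xy²: subtract (-331/144)·f_2 from 331/48xy² + ½y³ + 23/9x² - 301/72xy + 7/3y² - 3x - 55/18y - 20/9 → ½y³ + 23/9x² - 79/9xy - 107/96y² - 3x + 553/144y - 20/9
  leading term y³: subtract (1/24)·g_3 from ½y³ + 23/9x² - 79/9xy - 107/96y² - 3x + 553/144y - 20/9 → 35/9x² - 107/12xy + 2y² - 23/9x + 7/4y - 4
  leading term x²: no divisor's leading term divides it; move 35/9x² to the remainder.
  leading term xy: no divisor's leading term divides it; move -107/12xy to the remainder.
  leading term y²: no divisor's leading term divides it; move 2y² to the remainder.
  leading term x: no divisor's leading term divides it; move -23/9x to the remainder.
  leading term y: no divisor's leading term divides it; move 7/4y to the remainder.
  leading term 1: no divisor's leading term divides it; move -4 to the remainder.
  remainder 8/3x³ + 35/9x² - 107/12xy + 2y² - 23/9x + 7/4y - 4 ≠ 0; add g_5 = 8/3x³ + 35/9x² - 107/12xy + 2y² - 23/9x + 7/4y - 4 to the basis.

The other S-polynomials (S(f_1,g_4), S(f_2,g_4), S(g_3,g_4), S(f_1,g_5), S(f_2,g_5), S(g_3,g_5), S(g_4,g_5)) all reduce to 0 modulo the current basis, so we have a Gröbner basis.
Inter-reduce: drop elements whose leading term is divisible by another's, tail-reduce, and make monic.

G = {x³ + 35/24x² - 107/32xy + ¾y² - 23/24x + 21/32y - 3/2, x²y + 6x² + 12y² + 2x - 11y - 8, xy² + ⅔xy + ½y² - y, y³ - 8/3x² + 5/18xy - 299/48y² - 8/9x + 301/72y + 32/9}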